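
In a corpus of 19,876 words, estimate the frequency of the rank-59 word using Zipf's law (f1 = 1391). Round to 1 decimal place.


Zipf's law: f(r) = f(1) / r
f(1) = 1391
f(59) = 1391 / 59
= 23.6 occurrences


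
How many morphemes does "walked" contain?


Word: "walked"
Morphemes: walk | -ed
Each morpheme carries meaning
= 2 morphemes


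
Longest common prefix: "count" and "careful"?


Word 1: "count"
Word 2: "careful"
Comparing from start:
  Pos 0: 'c' == 'c'
  Pos 1: 'o' != 'a' (stop)
LCP = "c" (length 1)


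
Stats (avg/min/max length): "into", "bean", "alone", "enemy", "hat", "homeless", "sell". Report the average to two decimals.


Lengths: "into"=4, "bean"=4, "alone"=5, "enemy"=5, "hat"=3, "homeless"=8, "sell"=4
Sum = 33, Count = 7
Average = 33/7 = 4.71
= avg=4.71, min=3, max=8


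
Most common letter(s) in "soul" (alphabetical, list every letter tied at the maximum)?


Word: "soul"
Letter counts:
  'l': 1
  'o': 1
  's': 1
  'u': 1
Maximum count = 1
Most frequent = 'l', 'o', 's', 'u' (1 time each)


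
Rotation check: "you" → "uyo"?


Word: "you", Candidate: "uyo"
Method: check if candidate is substring of word+word
"youyou" contains "uyo"? Yes
Is rotation = Yes


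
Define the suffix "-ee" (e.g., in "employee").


Suffix: -ee
Example: employee (employ + -ee)
Meaning = one who receives


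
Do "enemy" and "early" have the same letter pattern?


Pattern of "enemy": [0, 1, 0, 2, 3]
Pattern of "early": [0, 1, 2, 3, 4]
Patterns do not match
Same pattern = No


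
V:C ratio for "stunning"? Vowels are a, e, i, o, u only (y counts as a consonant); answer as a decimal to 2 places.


Word: "stunning"
Vowels (a,e,i,o,u): 2
Consonants: 6
Ratio = 2/6
= 0.33


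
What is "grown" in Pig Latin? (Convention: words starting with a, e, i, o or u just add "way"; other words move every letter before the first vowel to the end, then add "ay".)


Word: "grown"
Starts with consonant(s) → move to end, add 'ay'
Consonant cluster: "gr"
Pig Latin = "owngray"


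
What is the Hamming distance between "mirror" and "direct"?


Comparing character by character (same length = 6):
  Pos 0: 'm' vs 'd' !=
  Pos 1: 'i' vs 'i' =
  Pos 2: 'r' vs 'r' =
  Pos 3: 'r' vs 'e' !=
  Pos 4: 'o' vs 'c' !=
  Pos 5: 'r' vs 't' !=
Hamming distance = 4


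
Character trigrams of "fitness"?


Word: "fitness" (length 7)
Number of trigrams = 7 - 3 + 1 = 5
  Position 0: "fit"
  Position 1: "itn"
  Position 2: "tne"
  Position 3: "nes"
  Position 4: "ess"
Trigrams = "fit", "itn", "tne", "nes", "ess"


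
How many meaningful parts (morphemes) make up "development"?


Word: "development"
Morphemes: develop / -ment
Each morpheme carries meaning
= 2 morphemes


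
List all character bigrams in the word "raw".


Word: "raw" (length 3)
Number of bigrams = 3 - 2 + 1 = 2
  Position 0: "ra"
  Position 1: "aw"
Bigrams = "ra", "aw"


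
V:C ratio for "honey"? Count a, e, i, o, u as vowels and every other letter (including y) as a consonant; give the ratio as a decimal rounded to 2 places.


Word: "honey"
Vowels (a,e,i,o,u): 2
Consonants: 3
Ratio = 2/3
= 0.67


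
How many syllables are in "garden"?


Word: "garden"
Syllable breakdown: gar · den
Counting: 2 parts
= 2 syllables


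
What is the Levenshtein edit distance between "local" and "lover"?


Word 1: "local" (length 5)
Word 2: "lover" (length 5)
One optimal edit sequence (insert/delete/substitute each cost 1):
  1. keep 'l'
  2. keep 'o'
  3. substitute 'c' -> 'v'  (+1)
  4. substitute 'a' -> 'e'  (+1)
  5. substitute 'l' -> 'r'  (+1)
Total edit operations: 3
Edit distance = 3


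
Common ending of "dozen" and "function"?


Word 1: "dozen"
Word 2: "function"
Comparing from end:
  Pos -1: 'n' == 'n'
  Pos -2: 'e' != 'o' (stop)
LCS = "n" (length 1)


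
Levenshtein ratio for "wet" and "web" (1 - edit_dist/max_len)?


Word 1: "wet" (length 3)
Word 2: "web" (length 3)
One optimal edit sequence:
  1. keep 'w'
  2. keep 'e'
  3. substitute 't' -> 'b'  (+1)
Edit distance = 1
Max length = max(3, 3) = 3
Similarity = 1 - 1/3
= 0.6667


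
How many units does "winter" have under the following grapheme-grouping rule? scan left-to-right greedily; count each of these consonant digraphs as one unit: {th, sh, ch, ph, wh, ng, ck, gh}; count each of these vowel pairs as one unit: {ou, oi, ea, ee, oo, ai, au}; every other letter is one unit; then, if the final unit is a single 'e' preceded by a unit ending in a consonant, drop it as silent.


Word: "winter" (6 letters)
Left-to-right scan:
  [1] 'w' (letter)
  [2] 'i' (letter)
  [3] 'n' (letter)
  [4] 't' (letter)
  [5] 'e' (letter)
  [6] 'r' (letter)
Units from scan: 6
Sound units = 6 units


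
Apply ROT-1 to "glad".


Word: "glad"
Shift: 1
Each letter → (letter + shift) mod 26:
  'g' (6) + 1 = 7 → 'h'
  'l' (11) + 1 = 12 → 'm'
  'a' (0) + 1 = 1 → 'b'
  'd' (3) + 1 = 4 → 'e'
Result = "hmbe"


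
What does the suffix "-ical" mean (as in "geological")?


Suffix: -ical
Example: geological = geology + -ical, with a spelling change
Meaning = relating to


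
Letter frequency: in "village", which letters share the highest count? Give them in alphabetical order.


Word: "village"
Letter counts:
  'a': 1
  'e': 1
  'g': 1
  'i': 1
  'l': 2
  'v': 1
Maximum count = 2
Most frequent = 'l' (2 times each)


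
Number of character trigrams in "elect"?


Word: "elect" (length 5)
Number of 3-grams = length - 3 + 1 = 5 - 3 + 1
= 3


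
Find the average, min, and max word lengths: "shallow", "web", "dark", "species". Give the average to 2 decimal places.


Lengths: "shallow"=7, "web"=3, "dark"=4, "species"=7
Sum = 21, Count = 4
Average = 21/4 = 5.25
= avg=5.25, min=3, max=7


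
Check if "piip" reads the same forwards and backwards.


Word: "piip"
Reversed: "piip"
Forward == Backward? piip == piip
Palindrome = Yes


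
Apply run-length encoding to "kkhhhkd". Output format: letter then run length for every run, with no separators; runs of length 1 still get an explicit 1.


String: "kkhhhkd"
Scanning for consecutive runs:
  'k' x 2
  'h' x 3
  'k' x 1
  'd' x 1
RLE = "k2h3k1d1"


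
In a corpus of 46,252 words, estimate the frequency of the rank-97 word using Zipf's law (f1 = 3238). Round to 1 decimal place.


Zipf's law: f(r) = f(1) / r
f(1) = 3238
f(97) = 3238 / 97
= 33.4 occurrences


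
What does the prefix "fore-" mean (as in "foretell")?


Prefix: fore-
Example: foretell (fore- + tell)
Meaning = before


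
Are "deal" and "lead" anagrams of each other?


Word 1: "deal" → sorted: adel
Word 2: "lead" → sorted: adel
Same letters? adel == adel
Anagram = Yes


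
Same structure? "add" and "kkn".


Pattern of "add": [0, 1, 1]
Pattern of "kkn": [0, 0, 1]
Patterns do not match
Same pattern = No


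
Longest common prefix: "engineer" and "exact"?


Word 1: "engineer"
Word 2: "exact"
Comparing from start:
  Pos 0: 'e' == 'e'
  Pos 1: 'n' != 'x' (stop)
LCP = "e" (length 1)


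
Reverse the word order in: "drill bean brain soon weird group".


Original: "drill bean brain soon weird group"
Words (1..n): drill | bean | brain | soon | weird | group
Reversed (n..1): group | weird | soon | brain | bean | drill
Result = "group weird soon brain bean drill"


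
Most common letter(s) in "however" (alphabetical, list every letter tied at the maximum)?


Word: "however"
Letter counts:
  'e': 2
  'h': 1
  'o': 1
  'r': 1
  'v': 1
  'w': 1
Maximum count = 2
Most frequent = 'e' (2 times each)


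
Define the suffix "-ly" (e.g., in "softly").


Suffix: -ly
As in: softly -> soft + -ly
Meaning = in a manner


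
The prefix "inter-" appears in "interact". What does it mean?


Prefix: inter-
Example: interact = inter- + act
Meaning = between


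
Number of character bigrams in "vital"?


Word: "vital" (length 5)
Number of 2-grams = length - 2 + 1 = 5 - 2 + 1
= 4


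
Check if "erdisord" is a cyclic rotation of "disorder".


Word: "disorder", Candidate: "erdisord"
Method: check if candidate is substring of word+word
"disorderdisorder" contains "erdisord"? Yes
Is rotation = Yes


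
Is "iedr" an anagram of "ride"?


Word 1: "ride" → sorted: deir
Word 2: "iedr" → sorted: deir
Same letters? deir == deir
Anagram = Yes


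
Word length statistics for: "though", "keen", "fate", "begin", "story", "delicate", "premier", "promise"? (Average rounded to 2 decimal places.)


Lengths: "though"=6, "keen"=4, "fate"=4, "begin"=5, "story"=5, "delicate"=8, "premier"=7, "promise"=7
Sum = 46, Count = 8
Average = 46/8 = 5.75
= avg=5.75, min=4, max=8


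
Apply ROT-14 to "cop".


Word: "cop"
Shift: 14
Each letter → (letter + shift) mod 26:
  'c' (2) + 14 = 16 → 'q'
  'o' (14) + 14 = 2 → 'c'
  'p' (15) + 14 = 3 → 'd'
Result = "qcd"


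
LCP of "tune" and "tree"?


Word 1: "tune"
Word 2: "tree"
Comparing from start:
  Pos 0: 't' == 't'
  Pos 1: 'u' != 'r' (stop)
LCP = "t" (length 1)


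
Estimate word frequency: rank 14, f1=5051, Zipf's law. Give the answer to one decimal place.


Zipf's law: f(r) = f(1) / r
f(1) = 5051
f(14) = 5051 / 14
= 360.8 occurrences


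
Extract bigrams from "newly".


Word: "newly" (length 5)
Number of bigrams = 5 - 2 + 1 = 4
  Position 0: "ne"
  Position 1: "ew"
  Position 2: "wl"
  Position 3: "ly"
Bigrams = "ne", "ew", "wl", "ly"


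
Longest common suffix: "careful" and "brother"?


Word 1: "careful"
Word 2: "brother"
Comparing from end:
  Pos -1: 'l' != 'r' (stop)
LCS = "" (length 0)


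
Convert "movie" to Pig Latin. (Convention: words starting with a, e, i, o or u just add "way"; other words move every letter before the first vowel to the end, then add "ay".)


Word: "movie"
Starts with consonant(s) → move to end, add 'ay'
Consonant cluster: "m"
Pig Latin = "oviemay"


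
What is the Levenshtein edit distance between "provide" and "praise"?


Word 1: "provide" (length 7)
Word 2: "praise" (length 6)
One optimal edit sequence (insert/delete/substitute each cost 1):
  1. keep 'p'
  2. keep 'r'
  3. delete 'o'  (+1)
  4. substitute 'v' -> 'a'  (+1)
  5. keep 'i'
  6. substitute 'd' -> 's'  (+1)
  7. keep 'e'
Total edit operations: 3
Edit distance = 3


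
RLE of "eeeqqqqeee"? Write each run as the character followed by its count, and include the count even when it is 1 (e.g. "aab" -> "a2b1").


String: "eeeqqqqeee"
Scanning for consecutive runs:
  'e' x 3
  'q' x 4
  'e' x 3
RLE = "e3q4e3"


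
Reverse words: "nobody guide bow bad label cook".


Original: "nobody guide bow bad label cook"
Words (1..n): nobody | guide | bow | bad | label | cook
Reversed (n..1): cook | label | bad | bow | guide | nobody
Result = "cook label bad bow guide nobody"


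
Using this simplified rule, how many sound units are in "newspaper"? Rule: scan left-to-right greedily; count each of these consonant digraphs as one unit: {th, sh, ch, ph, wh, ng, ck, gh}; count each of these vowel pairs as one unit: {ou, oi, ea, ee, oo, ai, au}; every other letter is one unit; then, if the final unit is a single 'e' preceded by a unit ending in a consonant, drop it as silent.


Word: "newspaper" (9 letters)
Left-to-right scan:
  1. 'n' (letter)
  2. 'e' (letter)
  3. 'w' (letter)
  4. 's' (letter)
  5. 'p' (letter)
  6. 'a' (letter)
  7. 'p' (letter)
  8. 'e' (letter)
  9. 'r' (letter)
Units from scan: 9
Sound units = 9 units


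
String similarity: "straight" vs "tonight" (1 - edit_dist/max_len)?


Word 1: "straight" (length 8)
Word 2: "tonight" (length 7)
One optimal edit sequence:
  1. delete 's'  (+1)
  2. keep 't'
  3. substitute 'r' -> 'o'  (+1)
  4. substitute 'a' -> 'n'  (+1)
  5. keep 'i'
  6. keep 'g'
  7. keep 'h'
  8. keep 't'
Edit distance = 3
Max length = max(8, 7) = 8
Similarity = 1 - 3/8
= 0.6250


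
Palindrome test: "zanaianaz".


Word: "zanaianaz"
Reversed: "zanaianaz"
Forward == Backward? zanaianaz == zanaianaz
Palindrome = Yes


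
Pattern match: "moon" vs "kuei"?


Pattern of "moon": [0, 1, 1, 2]
Pattern of "kuei": [0, 1, 2, 3]
Patterns do not match
Same pattern = No


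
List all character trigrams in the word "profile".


Word: "profile" (length 7)
Number of trigrams = 7 - 3 + 1 = 5
  Position 0: "pro"
  Position 1: "rof"
  Position 2: "ofi"
  Position 3: "fil"
  Position 4: "ile"
Trigrams = "pro", "rof", "ofi", "fil", "ile"


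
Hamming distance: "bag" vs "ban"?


Comparing character by character (same length = 3):
  Pos 0: 'b' vs 'b' =
  Pos 1: 'a' vs 'a' =
  Pos 2: 'g' vs 'n' !=
Hamming distance = 1


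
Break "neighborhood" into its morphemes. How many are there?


Word: "neighborhood"
Morphemes: neighbor / -hood
Each morpheme carries meaning
= 2 morphemes


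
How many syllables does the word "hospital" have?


Word: "hospital"
Syllable breakdown: hos-pi-tal
Counting: 3 parts
= 3 syllables


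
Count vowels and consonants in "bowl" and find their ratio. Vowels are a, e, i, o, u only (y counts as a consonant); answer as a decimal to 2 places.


Word: "bowl"
Vowels (a,e,i,o,u): 1
Consonants: 3
Ratio = 1/3
= 0.33


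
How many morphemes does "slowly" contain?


Word: "slowly"
Morphemes: slow + -ly
Each morpheme carries meaning
= 2 morphemes


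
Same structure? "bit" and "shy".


Pattern of "bit": [0, 1, 2]
Pattern of "shy": [0, 1, 2]
Patterns match
Same pattern = Yes


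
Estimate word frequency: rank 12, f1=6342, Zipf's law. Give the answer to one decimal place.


Zipf's law: f(r) = f(1) / r
f(1) = 6342
f(12) = 6342 / 12
= 528.5 occurrences


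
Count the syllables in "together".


Word: "together"
Syllable breakdown: to-geth-er
Counting: 3 parts
= 3 syllables


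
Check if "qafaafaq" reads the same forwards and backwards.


Word: "qafaafaq"
Reversed: "qafaafaq"
Forward == Backward? qafaafaq == qafaafaq
Palindrome = Yes


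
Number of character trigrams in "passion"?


Word: "passion" (length 7)
Number of 3-grams = length - 3 + 1 = 7 - 3 + 1
= 5


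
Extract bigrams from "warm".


Word: "warm" (length 4)
Number of bigrams = 4 - 2 + 1 = 3
  Position 0: "wa"
  Position 1: "ar"
  Position 2: "rm"
Bigrams = "wa", "ar", "rm"


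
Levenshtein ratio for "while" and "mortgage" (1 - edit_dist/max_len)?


Word 1: "while" (length 5)
Word 2: "mortgage" (length 8)
One optimal edit sequence:
  1. insert 'm'  (+1)
  2. insert 'o'  (+1)
  3. insert 'r'  (+1)
  4. substitute 'w' -> 't'  (+1)
  5. substitute 'h' -> 'g'  (+1)
  6. substitute 'i' -> 'a'  (+1)
  7. substitute 'l' -> 'g'  (+1)
  8. keep 'e'
Edit distance = 7
Max length = max(5, 8) = 8
Similarity = 1 - 7/8
= 0.1250


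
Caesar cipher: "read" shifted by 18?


Word: "read"
Shift: 18
Each letter → (letter + shift) mod 26:
  'r' (17) + 18 = 9 → 'j'
  'e' (4) + 18 = 22 → 'w'
  'a' (0) + 18 = 18 → 's'
  'd' (3) + 18 = 21 → 'v'
Result = "jwsv"


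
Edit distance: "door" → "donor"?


Word 1: "door" (length 4)
Word 2: "donor" (length 5)
One optimal edit sequence (insert/delete/substitute each cost 1):
  1. keep 'd'
  2. keep 'o'
  3. insert 'n'  (+1)
  4. keep 'o'
  5. keep 'r'
Total edit operations: 1
Edit distance = 1


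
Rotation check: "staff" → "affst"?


Word: "staff", Candidate: "affst"
Method: check if candidate is substring of word+word
"staffstaff" contains "affst"? Yes
Is rotation = Yes


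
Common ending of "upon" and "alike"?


Word 1: "upon"
Word 2: "alike"
Comparing from end:
  Pos -1: 'n' != 'e' (stop)
LCS = "" (length 0)


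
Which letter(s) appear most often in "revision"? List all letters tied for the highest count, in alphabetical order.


Word: "revision"
Letter counts:
  'e': 1
  'i': 2
  'n': 1
  'o': 1
  'r': 1
  's': 1
  'v': 1
Maximum count = 2
Most frequent = 'i' (2 times each)


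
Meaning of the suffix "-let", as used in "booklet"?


Suffix: -let
As in: booklet -> book + -let
Meaning = small


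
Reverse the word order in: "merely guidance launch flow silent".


Original: "merely guidance launch flow silent"
Words (1..n): merely | guidance | launch | flow | silent
Reversed (n..1): silent | flow | launch | guidance | merely
Result = "silent flow launch guidance merely"


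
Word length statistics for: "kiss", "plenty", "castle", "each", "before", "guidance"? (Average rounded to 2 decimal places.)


Lengths: "kiss"=4, "plenty"=6, "castle"=6, "each"=4, "before"=6, "guidance"=8
Sum = 34, Count = 6
Average = 34/6 = 5.67
= avg=5.67, min=4, max=8


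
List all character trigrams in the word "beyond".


Word: "beyond" (length 6)
Number of trigrams = 6 - 3 + 1 = 4
  Position 0: "bey"
  Position 1: "eyo"
  Position 2: "yon"
  Position 3: "ond"
Trigrams = "bey", "eyo", "yon", "ond"


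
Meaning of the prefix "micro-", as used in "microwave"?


Prefix: micro-
As in: microwave -> micro- + wave
Meaning = small


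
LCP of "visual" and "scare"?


Word 1: "visual"
Word 2: "scare"
Comparing from start:
  Pos 0: 'v' != 's' (stop)
LCP = "" (length 0)


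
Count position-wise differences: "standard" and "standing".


Comparing character by character (same length = 8):
  Pos 0: 's' vs 's' =
  Pos 1: 't' vs 't' =
  Pos 2: 'a' vs 'a' =
  Pos 3: 'n' vs 'n' =
  Pos 4: 'd' vs 'd' =
  Pos 5: 'a' vs 'i' !=
  Pos 6: 'r' vs 'n' !=
  Pos 7: 'd' vs 'g' !=
Hamming distance = 3


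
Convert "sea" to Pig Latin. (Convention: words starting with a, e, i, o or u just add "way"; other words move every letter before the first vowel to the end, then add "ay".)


Word: "sea"
Starts with consonant(s) → move to end, add 'ay'
Consonant cluster: "s"
Pig Latin = "easay"


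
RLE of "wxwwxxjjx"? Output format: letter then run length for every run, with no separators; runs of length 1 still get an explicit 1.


String: "wxwwxxjjx"
Scanning for consecutive runs:
  'w' x 1
  'x' x 1
  'w' x 2
  'x' x 2
  'j' x 2
  'x' x 1
RLE = "w1x1w2x2j2x1"


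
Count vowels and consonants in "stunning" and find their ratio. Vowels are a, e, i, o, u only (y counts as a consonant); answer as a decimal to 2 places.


Word: "stunning"
Vowels (a,e,i,o,u): 2
Consonants: 6
Ratio = 2/6
= 0.33


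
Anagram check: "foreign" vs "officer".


Word 1: "foreign" → sorted: efginor
Word 2: "officer" → sorted: ceffior
Same letters? efginor != ceffior
Anagram = No


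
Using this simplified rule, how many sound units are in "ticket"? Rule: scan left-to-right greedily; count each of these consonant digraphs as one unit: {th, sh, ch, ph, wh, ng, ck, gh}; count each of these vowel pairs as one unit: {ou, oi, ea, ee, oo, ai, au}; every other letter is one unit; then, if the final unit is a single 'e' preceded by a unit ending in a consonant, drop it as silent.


Word: "ticket" (6 letters)
Left-to-right scan:
  (1) 't' (letter)
  (2) 'i' (letter)
  (3) 'ck' (digraph)
  (4) 'e' (letter)
  (5) 't' (letter)
Units from scan: 5
Sound units = 5 units


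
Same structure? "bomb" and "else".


Pattern of "bomb": [0, 1, 2, 0]
Pattern of "else": [0, 1, 2, 0]
Patterns match
Same pattern = Yes


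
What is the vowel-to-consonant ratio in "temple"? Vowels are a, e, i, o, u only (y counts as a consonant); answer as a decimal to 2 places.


Word: "temple"
Vowels (a,e,i,o,u): 2
Consonants: 4
Ratio = 2/4
= 0.50


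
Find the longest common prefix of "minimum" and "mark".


Word 1: "minimum"
Word 2: "mark"
Comparing from start:
  Pos 0: 'm' == 'm'
  Pos 1: 'i' != 'a' (stop)
LCP = "m" (length 1)


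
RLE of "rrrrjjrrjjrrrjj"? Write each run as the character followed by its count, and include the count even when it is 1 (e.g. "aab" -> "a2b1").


String: "rrrrjjrrjjrrrjj"
Scanning for consecutive runs:
  'r' x 4
  'j' x 2
  'r' x 2
  'j' x 2
  'r' x 3
  'j' x 2
RLE = "r4j2r2j2r3j2"


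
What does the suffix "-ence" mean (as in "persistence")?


Suffix: -ence
Example: persistence = persist + -ence
Meaning = state of


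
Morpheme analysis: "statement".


Word: "statement"
Morphemes: state | -ment
Each morpheme carries meaning
= 2 morphemes


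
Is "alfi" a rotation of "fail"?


Word: "fail", Candidate: "alfi"
Method: check if candidate is substring of word+word
"failfail" contains "alfi"? No
Is rotation = No


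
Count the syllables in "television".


Word: "television"
Syllable breakdown: tel | e | vi | sion
Counting: 4 parts
= 4 syllables


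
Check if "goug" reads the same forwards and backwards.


Word: "goug"
Reversed: "guog"
Forward == Backward? goug != guog
Palindrome = No


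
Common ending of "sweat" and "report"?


Word 1: "sweat"
Word 2: "report"
Comparing from end:
  Pos -1: 't' == 't'
  Pos -2: 'a' != 'r' (stop)
LCS = "t" (length 1)


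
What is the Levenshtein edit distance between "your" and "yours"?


Word 1: "your" (length 4)
Word 2: "yours" (length 5)
One optimal edit sequence (insert/delete/substitute each cost 1):
  1. keep 'y'
  2. keep 'o'
  3. keep 'u'
  4. keep 'r'
  5. insert 's'  (+1)
Total edit operations: 1
Edit distance = 1


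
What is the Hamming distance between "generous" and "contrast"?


Comparing character by character (same length = 8):
  Pos 0: 'g' vs 'c' !=
  Pos 1: 'e' vs 'o' !=
  Pos 2: 'n' vs 'n' =
  Pos 3: 'e' vs 't' !=
  Pos 4: 'r' vs 'r' =
  Pos 5: 'o' vs 'a' !=
  Pos 6: 'u' vs 's' !=
  Pos 7: 's' vs 't' !=
Hamming distance = 6


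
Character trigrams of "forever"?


Word: "forever" (length 7)
Number of trigrams = 7 - 3 + 1 = 5
  Position 0: "for"
  Position 1: "ore"
  Position 2: "rev"
  Position 3: "eve"
  Position 4: "ver"
Trigrams = "for", "ore", "rev", "eve", "ver"


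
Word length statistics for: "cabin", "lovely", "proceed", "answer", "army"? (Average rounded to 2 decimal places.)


Lengths: "cabin"=5, "lovely"=6, "proceed"=7, "answer"=6, "army"=4
Sum = 28, Count = 5
Average = 28/5 = 5.60
= avg=5.60, min=4, max=7


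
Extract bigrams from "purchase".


Word: "purchase" (length 8)
Number of bigrams = 8 - 2 + 1 = 7
  Position 0: "pu"
  Position 1: "ur"
  Position 2: "rc"
  Position 3: "ch"
  Position 4: "ha"
  Position 5: "as"
  Position 6: "se"
Bigrams = "pu", "ur", "rc", "ch", "ha", "as", "se"


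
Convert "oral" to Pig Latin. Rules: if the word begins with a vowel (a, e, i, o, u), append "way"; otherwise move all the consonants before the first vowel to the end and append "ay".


Word: "oral"
Starts with vowel → add 'way'
Pig Latin = "oralway"


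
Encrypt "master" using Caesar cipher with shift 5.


Word: "master"
Shift: 5
Each letter → (letter + shift) mod 26:
  'm' (12) + 5 = 17 → 'r'
  'a' (0) + 5 = 5 → 'f'
  's' (18) + 5 = 23 → 'x'
  't' (19) + 5 = 24 → 'y'
  'e' (4) + 5 = 9 → 'j'
  'r' (17) + 5 = 22 → 'w'
Result = "rfxyjw"


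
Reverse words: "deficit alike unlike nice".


Original: "deficit alike unlike nice"
Words (1..n): deficit | alike | unlike | nice
Reversed (n..1): nice | unlike | alike | deficit
Result = "nice unlike alike deficit"


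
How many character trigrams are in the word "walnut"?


Word: "walnut" (length 6)
Number of 3-grams = length - 3 + 1 = 6 - 3 + 1
= 4


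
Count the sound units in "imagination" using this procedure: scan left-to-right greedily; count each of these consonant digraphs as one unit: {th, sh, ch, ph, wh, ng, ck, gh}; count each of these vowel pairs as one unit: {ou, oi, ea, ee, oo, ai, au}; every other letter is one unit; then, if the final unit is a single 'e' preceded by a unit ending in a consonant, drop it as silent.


Word: "imagination" (11 letters)
Left-to-right scan:
  [1] 'i' (letter)
  [2] 'm' (letter)
  [3] 'a' (letter)
  [4] 'g' (letter)
  [5] 'i' (letter)
  [6] 'n' (letter)
  [7] 'a' (letter)
  [8] 't' (letter)
  [9] 'i' (letter)
  [10] 'o' (letter)
  [11] 'n' (letter)
Units from scan: 11
Sound units = 11 units


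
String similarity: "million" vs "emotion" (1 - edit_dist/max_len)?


Word 1: "million" (length 7)
Word 2: "emotion" (length 7)
One optimal edit sequence:
  1. substitute 'm' -> 'e'  (+1)
  2. substitute 'i' -> 'm'  (+1)
  3. substitute 'l' -> 'o'  (+1)
  4. substitute 'l' -> 't'  (+1)
  5. keep 'i'
  6. keep 'o'
  7. keep 'n'
Edit distance = 4
Max length = max(7, 7) = 7
Similarity = 1 - 4/7
= 0.4286


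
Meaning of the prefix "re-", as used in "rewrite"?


Prefix: re-
Example: rewrite = re- + write
Meaning = again


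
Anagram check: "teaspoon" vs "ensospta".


Word 1: "teaspoon" → sorted: aenoopst
Word 2: "ensospta" → sorted: aenopsst
Same letters? aenoopst != aenopsst
Anagram = No


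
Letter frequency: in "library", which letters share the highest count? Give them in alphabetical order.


Word: "library"
Letter counts:
  'a': 1
  'b': 1
  'i': 1
  'l': 1
  'r': 2
  'y': 1
Maximum count = 2
Most frequent = 'r' (2 times each)


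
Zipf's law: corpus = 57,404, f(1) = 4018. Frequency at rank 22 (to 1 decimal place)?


Zipf's law: f(r) = f(1) / r
f(1) = 4018
f(22) = 4018 / 22
= 182.6 occurrences


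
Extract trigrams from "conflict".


Word: "conflict" (length 8)
Number of trigrams = 8 - 3 + 1 = 6
  Position 0: "con"
  Position 1: "onf"
  Position 2: "nfl"
  Position 3: "fli"
  Position 4: "lic"
  Position 5: "ict"
Trigrams = "con", "onf", "nfl", "fli", "lic", "ict"


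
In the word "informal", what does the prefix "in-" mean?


Prefix: in-
Example: informal (in- + formal)
Meaning = not / into


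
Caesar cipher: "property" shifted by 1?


Word: "property"
Shift: 1
Each letter → (letter + shift) mod 26:
  'p' (15) + 1 = 16 → 'q'
  'r' (17) + 1 = 18 → 's'
  'o' (14) + 1 = 15 → 'p'
  'p' (15) + 1 = 16 → 'q'
  'e' (4) + 1 = 5 → 'f'
  'r' (17) + 1 = 18 → 's'
  't' (19) + 1 = 20 → 'u'
  'y' (24) + 1 = 25 → 'z'
Result = "qspqfsuz"


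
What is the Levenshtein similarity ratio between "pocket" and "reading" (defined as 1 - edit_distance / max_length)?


Word 1: "pocket" (length 6)
Word 2: "reading" (length 7)
One optimal edit sequence:
  1. insert 'r'  (+1)
  2. substitute 'p' -> 'e'  (+1)
  3. substitute 'o' -> 'a'  (+1)
  4. substitute 'c' -> 'd'  (+1)
  5. substitute 'k' -> 'i'  (+1)
  6. substitute 'e' -> 'n'  (+1)
  7. substitute 't' -> 'g'  (+1)
Edit distance = 7
Max length = max(6, 7) = 7
Similarity = 1 - 7/7
= 0.0000


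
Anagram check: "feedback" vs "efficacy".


Word 1: "feedback" → sorted: abcdeefk
Word 2: "efficacy" → sorted: acceffiy
Same letters? abcdeefk != acceffiy
Anagram = No


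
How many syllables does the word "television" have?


Word: "television"
Syllable breakdown: tel / e / vi / sion
Counting: 4 parts
= 4 syllables


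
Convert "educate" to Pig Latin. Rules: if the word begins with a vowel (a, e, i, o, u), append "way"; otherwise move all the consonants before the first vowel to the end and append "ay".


Word: "educate"
Starts with vowel → add 'way'
Pig Latin = "educateway"


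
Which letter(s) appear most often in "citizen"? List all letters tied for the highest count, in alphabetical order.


Word: "citizen"
Letter counts:
  'c': 1
  'e': 1
  'i': 2
  'n': 1
  't': 1
  'z': 1
Maximum count = 2
Most frequent = 'i' (2 times each)


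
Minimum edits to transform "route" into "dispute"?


Word 1: "route" (length 5)
Word 2: "dispute" (length 7)
One optimal edit sequence (insert/delete/substitute each cost 1):
  1. insert 'd'  (+1)
  2. insert 'i'  (+1)
  3. substitute 'r' -> 's'  (+1)
  4. substitute 'o' -> 'p'  (+1)
  5. keep 'u'
  6. keep 't'
  7. keep 'e'
Total edit operations: 4
Edit distance = 4


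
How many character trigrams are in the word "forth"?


Word: "forth" (length 5)
Number of 3-grams = length - 3 + 1 = 5 - 3 + 1
= 3


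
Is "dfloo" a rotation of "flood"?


Word: "flood", Candidate: "dfloo"
Method: check if candidate is substring of word+word
"floodflood" contains "dfloo"? Yes
Is rotation = Yes


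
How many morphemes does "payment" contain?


Word: "payment"
Morphemes: pay + -ment
Each morpheme carries meaning
= 2 morphemes


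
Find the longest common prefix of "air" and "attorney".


Word 1: "air"
Word 2: "attorney"
Comparing from start:
  Pos 0: 'a' == 'a'
  Pos 1: 'i' != 't' (stop)
LCP = "a" (length 1)


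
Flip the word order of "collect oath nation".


Original: "collect oath nation"
Words (1..n): collect | oath | nation
Reversed (n..1): nation | oath | collect
Result = "nation oath collect"


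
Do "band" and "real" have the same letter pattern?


Pattern of "band": [0, 1, 2, 3]
Pattern of "real": [0, 1, 2, 3]
Patterns match
Same pattern = Yes


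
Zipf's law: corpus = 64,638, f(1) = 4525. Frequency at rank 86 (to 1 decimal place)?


Zipf's law: f(r) = f(1) / r
f(1) = 4525
f(86) = 4525 / 86
= 52.6 occurrences


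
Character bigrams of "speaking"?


Word: "speaking" (length 8)
Number of bigrams = 8 - 2 + 1 = 7
  Position 0: "sp"
  Position 1: "pe"
  Position 2: "ea"
  Position 3: "ak"
  Position 4: "ki"
  Position 5: "in"
  Position 6: "ng"
Bigrams = "sp", "pe", "ea", "ak", "ki", "in", "ng"


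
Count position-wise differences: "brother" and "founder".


Comparing character by character (same length = 7):
  Pos 0: 'b' vs 'f' !=
  Pos 1: 'r' vs 'o' !=
  Pos 2: 'o' vs 'u' !=
  Pos 3: 't' vs 'n' !=
  Pos 4: 'h' vs 'd' !=
  Pos 5: 'e' vs 'e' =
  Pos 6: 'r' vs 'r' =
Hamming distance = 5


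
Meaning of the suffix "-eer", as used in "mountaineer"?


Suffix: -eer
As in: mountaineer -> mountain + -eer
Meaning = one who is concerned with


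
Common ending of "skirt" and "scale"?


Word 1: "skirt"
Word 2: "scale"
Comparing from end:
  Pos -1: 't' != 'e' (stop)
LCS = "" (length 0)


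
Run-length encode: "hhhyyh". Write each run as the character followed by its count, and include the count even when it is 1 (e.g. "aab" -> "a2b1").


String: "hhhyyh"
Scanning for consecutive runs:
  'h' x 3
  'y' x 2
  'h' x 1
RLE = "h3y2h1"


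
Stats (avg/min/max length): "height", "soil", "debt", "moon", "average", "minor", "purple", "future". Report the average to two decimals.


Lengths: "height"=6, "soil"=4, "debt"=4, "moon"=4, "average"=7, "minor"=5, "purple"=6, "future"=6
Sum = 42, Count = 8
Average = 42/8 = 5.25
= avg=5.25, min=4, max=7


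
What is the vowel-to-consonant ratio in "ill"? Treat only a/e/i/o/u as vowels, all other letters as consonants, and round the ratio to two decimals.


Word: "ill"
Vowels (a,e,i,o,u): 1
Consonants: 2
Ratio = 1/2
= 0.50


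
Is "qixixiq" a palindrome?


Word: "qixixiq"
Reversed: "qixixiq"
Forward == Backward? qixixiq == qixixiq
Palindrome = Yes


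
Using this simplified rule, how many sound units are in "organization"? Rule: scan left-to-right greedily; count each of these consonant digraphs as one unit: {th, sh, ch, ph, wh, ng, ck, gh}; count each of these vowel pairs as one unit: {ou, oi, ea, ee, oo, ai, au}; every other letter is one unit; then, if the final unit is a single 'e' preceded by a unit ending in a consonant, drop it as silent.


Word: "organization" (12 letters)
Left-to-right scan:
  [1] 'o' (letter)
  [2] 'r' (letter)
  [3] 'g' (letter)
  [4] 'a' (letter)
  [5] 'n' (letter)
  [6] 'i' (letter)
  [7] 'z' (letter)
  [8] 'a' (letter)
  [9] 't' (letter)
  [10] 'i' (letter)
  [11] 'o' (letter)
  [12] 'n' (letter)
Units from scan: 12
Sound units = 12 units


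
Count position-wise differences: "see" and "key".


Comparing character by character (same length = 3):
  Pos 0: 's' vs 'k' !=
  Pos 1: 'e' vs 'e' =
  Pos 2: 'e' vs 'y' !=
Hamming distance = 2


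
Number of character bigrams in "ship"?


Word: "ship" (length 4)
Number of 2-grams = length - 2 + 1 = 4 - 2 + 1
= 3


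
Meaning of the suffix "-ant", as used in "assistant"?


Suffix: -ant
As in: assistant -> assist + -ant
Meaning = one who / that which


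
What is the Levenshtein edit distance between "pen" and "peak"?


Word 1: "pen" (length 3)
Word 2: "peak" (length 4)
One optimal edit sequence (insert/delete/substitute each cost 1):
  1. keep 'p'
  2. keep 'e'
  3. insert 'a'  (+1)
  4. substitute 'n' -> 'k'  (+1)
Total edit operations: 2
Edit distance = 2


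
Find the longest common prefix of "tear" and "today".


Word 1: "tear"
Word 2: "today"
Comparing from start:
  Pos 0: 't' == 't'
  Pos 1: 'e' != 'o' (stop)
LCP = "t" (length 1)


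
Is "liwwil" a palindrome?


Word: "liwwil"
Reversed: "liwwil"
Forward == Backward? liwwil == liwwil
Palindrome = Yes


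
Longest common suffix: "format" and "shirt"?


Word 1: "format"
Word 2: "shirt"
Comparing from end:
  Pos -1: 't' == 't'
  Pos -2: 'a' != 'r' (stop)
LCS = "t" (length 1)


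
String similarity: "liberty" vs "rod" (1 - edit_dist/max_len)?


Word 1: "liberty" (length 7)
Word 2: "rod" (length 3)
One optimal edit sequence:
  1. delete 'l'  (+1)
  2. delete 'i'  (+1)
  3. delete 'b'  (+1)
  4. delete 'e'  (+1)
  5. keep 'r'
  6. substitute 't' -> 'o'  (+1)
  7. substitute 'y' -> 'd'  (+1)
Edit distance = 6
Max length = max(7, 3) = 7
Similarity = 1 - 6/7
= 0.1429


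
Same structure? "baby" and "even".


Pattern of "baby": [0, 1, 0, 2]
Pattern of "even": [0, 1, 0, 2]
Patterns match
Same pattern = Yes


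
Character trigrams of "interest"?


Word: "interest" (length 8)
Number of trigrams = 8 - 3 + 1 = 6
  Position 0: "int"
  Position 1: "nte"
  Position 2: "ter"
  Position 3: "ere"
  Position 4: "res"
  Position 5: "est"
Trigrams = "int", "nte", "ter", "ere", "res", "est"


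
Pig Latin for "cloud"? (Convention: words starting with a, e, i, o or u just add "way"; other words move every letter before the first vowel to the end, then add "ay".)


Word: "cloud"
Starts with consonant(s) → move to end, add 'ay'
Consonant cluster: "cl"
Pig Latin = "oudclay"


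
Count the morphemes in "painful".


Word: "painful"
Morphemes: pain + -ful
Each morpheme carries meaning
= 2 morphemes


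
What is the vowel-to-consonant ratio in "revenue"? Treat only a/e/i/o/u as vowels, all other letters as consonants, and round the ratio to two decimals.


Word: "revenue"
Vowels (a,e,i,o,u): 4
Consonants: 3
Ratio = 4/3
= 1.33


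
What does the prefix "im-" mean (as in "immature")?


Prefix: im-
As in: immature -> im- + mature
Meaning = not / into


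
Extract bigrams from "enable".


Word: "enable" (length 6)
Number of bigrams = 6 - 2 + 1 = 5
  Position 0: "en"
  Position 1: "na"
  Position 2: "ab"
  Position 3: "bl"
  Position 4: "le"
Bigrams = "en", "na", "ab", "bl", "le"


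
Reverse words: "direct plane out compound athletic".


Original: "direct plane out compound athletic"
Words (1..n): direct | plane | out | compound | athletic
Reversed (n..1): athletic | compound | out | plane | direct
Result = "athletic compound out plane direct"


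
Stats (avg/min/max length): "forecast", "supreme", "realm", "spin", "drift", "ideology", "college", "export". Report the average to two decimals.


Lengths: "forecast"=8, "supreme"=7, "realm"=5, "spin"=4, "drift"=5, "ideology"=8, "college"=7, "export"=6
Sum = 50, Count = 8
Average = 50/8 = 6.25
= avg=6.25, min=4, max=8


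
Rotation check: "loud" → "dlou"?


Word: "loud", Candidate: "dlou"
Method: check if candidate is substring of word+word
"loudloud" contains "dlou"? Yes
Is rotation = Yes


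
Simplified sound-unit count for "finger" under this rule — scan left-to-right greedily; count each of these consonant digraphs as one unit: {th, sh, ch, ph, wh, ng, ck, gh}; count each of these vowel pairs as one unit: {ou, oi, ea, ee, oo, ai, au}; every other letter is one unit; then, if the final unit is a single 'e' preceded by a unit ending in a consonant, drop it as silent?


Word: "finger" (6 letters)
Left-to-right scan:
  1. 'f' (letter)
  2. 'i' (letter)
  3. 'ng' (digraph)
  4. 'e' (letter)
  5. 'r' (letter)
Units from scan: 5
Sound units = 5 units


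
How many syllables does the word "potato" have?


Word: "potato"
Syllable breakdown: po / ta / to
Counting: 3 parts
= 3 syllables


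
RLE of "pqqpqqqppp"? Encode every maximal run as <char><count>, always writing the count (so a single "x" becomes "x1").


String: "pqqpqqqppp"
Scanning for consecutive runs:
  'p' x 1
  'q' x 2
  'p' x 1
  'q' x 3
  'p' x 3
RLE = "p1q2p1q3p3"


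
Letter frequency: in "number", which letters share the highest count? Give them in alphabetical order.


Word: "number"
Letter counts:
  'b': 1
  'e': 1
  'm': 1
  'n': 1
  'r': 1
  'u': 1
Maximum count = 1
Most frequent = 'b', 'e', 'm', 'n', 'r', 'u' (1 time each)


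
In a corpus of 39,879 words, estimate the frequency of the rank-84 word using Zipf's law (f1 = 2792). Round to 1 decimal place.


Zipf's law: f(r) = f(1) / r
f(1) = 2792
f(84) = 2792 / 84
= 33.2 occurrences


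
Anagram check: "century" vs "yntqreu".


Word 1: "century" → sorted: cenrtuy
Word 2: "yntqreu" → sorted: enqrtuy
Same letters? cenrtuy != enqrtuy
Anagram = No


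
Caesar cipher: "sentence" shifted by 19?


Word: "sentence"
Shift: 19
Each letter → (letter + shift) mod 26:
  's' (18) + 19 = 11 → 'l'
  'e' (4) + 19 = 23 → 'x'
  'n' (13) + 19 = 6 → 'g'
  't' (19) + 19 = 12 → 'm'
  'e' (4) + 19 = 23 → 'x'
  'n' (13) + 19 = 6 → 'g'
  'c' (2) + 19 = 21 → 'v'
  'e' (4) + 19 = 23 → 'x'
Result = "lxgmxgvx"


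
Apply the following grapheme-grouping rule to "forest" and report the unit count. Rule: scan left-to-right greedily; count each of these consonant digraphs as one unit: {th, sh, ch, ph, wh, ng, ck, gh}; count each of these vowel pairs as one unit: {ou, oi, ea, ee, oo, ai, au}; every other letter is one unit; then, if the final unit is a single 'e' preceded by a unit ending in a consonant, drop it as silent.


Word: "forest" (6 letters)
Left-to-right scan:
  [1] 'f' (letter)
  [2] 'o' (letter)
  [3] 'r' (letter)
  [4] 'e' (letter)
  [5] 's' (letter)
  [6] 't' (letter)
Units from scan: 6
Sound units = 6 units


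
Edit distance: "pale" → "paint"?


Word 1: "pale" (length 4)
Word 2: "paint" (length 5)
One optimal edit sequence (insert/delete/substitute each cost 1):
  1. keep 'p'
  2. keep 'a'
  3. insert 'i'  (+1)
  4. substitute 'l' -> 'n'  (+1)
  5. substitute 'e' -> 't'  (+1)
Total edit operations: 3
Edit distance = 3


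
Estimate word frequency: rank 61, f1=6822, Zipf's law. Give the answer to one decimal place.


Zipf's law: f(r) = f(1) / r
f(1) = 6822
f(61) = 6822 / 61
= 111.8 occurrences


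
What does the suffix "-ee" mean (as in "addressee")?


Suffix: -ee
Example: addressee = address + -ee
Meaning = one who receives


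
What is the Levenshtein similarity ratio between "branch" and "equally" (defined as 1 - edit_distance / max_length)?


Word 1: "branch" (length 6)
Word 2: "equally" (length 7)
One optimal edit sequence:
  1. insert 'e'  (+1)
  2. substitute 'b' -> 'q'  (+1)
  3. substitute 'r' -> 'u'  (+1)
  4. keep 'a'
  5. substitute 'n' -> 'l'  (+1)
  6. substitute 'c' -> 'l'  (+1)
  7. substitute 'h' -> 'y'  (+1)
Edit distance = 6
Max length = max(6, 7) = 7
Similarity = 1 - 6/7
= 0.1429


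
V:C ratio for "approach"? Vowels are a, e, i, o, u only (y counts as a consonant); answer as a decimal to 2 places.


Word: "approach"
Vowels (a,e,i,o,u): 3
Consonants: 5
Ratio = 3/5
= 0.60


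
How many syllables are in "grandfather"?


Word: "grandfather"
Syllable breakdown: grand | fa | ther
Counting: 3 parts
= 3 syllables


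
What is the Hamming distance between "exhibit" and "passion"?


Comparing character by character (same length = 7):
  Pos 0: 'e' vs 'p' !=
  Pos 1: 'x' vs 'a' !=
  Pos 2: 'h' vs 's' !=
  Pos 3: 'i' vs 's' !=
  Pos 4: 'b' vs 'i' !=
  Pos 5: 'i' vs 'o' !=
  Pos 6: 't' vs 'n' !=
Hamming distance = 7


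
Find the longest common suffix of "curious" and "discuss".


Word 1: "curious"
Word 2: "discuss"
Comparing from end:
  Pos -1: 's' == 's'
  Pos -2: 'u' != 's' (stop)
LCS = "s" (length 1)
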